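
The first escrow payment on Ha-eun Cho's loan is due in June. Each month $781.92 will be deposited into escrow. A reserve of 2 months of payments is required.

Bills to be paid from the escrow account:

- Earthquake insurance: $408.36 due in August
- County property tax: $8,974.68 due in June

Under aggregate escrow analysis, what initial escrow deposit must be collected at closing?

Cushion = 2 × $781.92 = $1,563.84
Trial balance (start $0, +$781.92 each month, − disbursements):
  Jun: +$781.92 − $8,974.68 → -$8,192.76
  Jul: +$781.92 → -$7,410.84
  Aug: +$781.92 − $408.36 → -$7,037.28
  Sep: +$781.92 → -$6,255.36
  Oct: +$781.92 → -$5,473.44
  Nov: +$781.92 → -$4,691.52
  Dec: +$781.92 → -$3,909.60
  Jan: +$781.92 → -$3,127.68
  Feb: +$781.92 → -$2,345.76
  Mar: +$781.92 → -$1,563.84
  Apr: +$781.92 → -$781.92
  May: +$781.92 → $0.00
Lowest trial balance = -$8,192.76 (Jun)
Initial deposit = cushion − low point = $1,563.84 − (-$8,192.76) = $9,756.60

$9,756.60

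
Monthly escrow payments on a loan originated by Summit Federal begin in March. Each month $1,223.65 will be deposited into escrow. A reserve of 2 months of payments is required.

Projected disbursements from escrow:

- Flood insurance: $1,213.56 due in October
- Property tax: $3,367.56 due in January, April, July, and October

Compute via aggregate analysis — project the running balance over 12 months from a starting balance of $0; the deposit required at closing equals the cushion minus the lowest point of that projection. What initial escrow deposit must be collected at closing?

Cushion = 2 × $1,223.65 = $2,447.30
Trial balance (start $0, +$1,223.65 each month, − disbursements):
  Mar: +$1,223.65 → $1,223.65
  Apr: +$1,223.65 − $3,367.56 → -$920.26
  May: +$1,223.65 → $303.39
  Jun: +$1,223.65 → $1,527.04
  Jul: +$1,223.65 − $3,367.56 → -$616.87
  Aug: +$1,223.65 → $606.78
  Sep: +$1,223.65 → $1,830.43
  Oct: +$1,223.65 − $4,581.12 → -$1,527.04
  Nov: +$1,223.65 → -$303.39
  Dec: +$1,223.65 → $920.26
  Jan: +$1,223.65 − $3,367.56 → -$1,223.65
  Feb: +$1,223.65 → $0.00
Lowest trial balance = -$1,527.04 (Oct)
Initial deposit = cushion − low point = $2,447.30 − (-$1,527.04) = $3,974.34

$3,974.34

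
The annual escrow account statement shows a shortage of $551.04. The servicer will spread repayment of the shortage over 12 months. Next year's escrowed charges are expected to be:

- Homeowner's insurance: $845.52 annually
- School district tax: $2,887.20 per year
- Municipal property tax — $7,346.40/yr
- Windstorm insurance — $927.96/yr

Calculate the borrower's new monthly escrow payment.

Homeowner's insurance — $845.52/yr
School district tax — $2,887.20/yr
Municipal property tax — $7,346.40/yr
Windstorm insurance — $927.96/yr
Combined annual = $845.52 + $2,887.20 + $7,346.40 + $927.96 = $12,007.08
Base monthly escrow = $12,007.08 ÷ 12 = $1,000.59
Shortage per month = $551.04 ÷ 12 = $45.92
New monthly escrow = $1,000.59 + $45.92 = $1,046.51

$1,046.51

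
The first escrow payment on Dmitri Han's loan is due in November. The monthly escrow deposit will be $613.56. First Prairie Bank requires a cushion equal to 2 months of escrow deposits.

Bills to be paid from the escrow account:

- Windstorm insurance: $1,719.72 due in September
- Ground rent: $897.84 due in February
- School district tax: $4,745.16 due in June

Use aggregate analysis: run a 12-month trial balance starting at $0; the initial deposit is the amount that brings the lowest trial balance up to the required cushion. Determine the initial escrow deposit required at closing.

Cushion = 2 × $613.56 = $1,227.12
Trial balance (start $0, +$613.56 each month, − disbursements):
  Nov: +$613.56 → $613.56
  Dec: +$613.56 → $1,227.12
  Jan: +$613.56 → $1,840.68
  Feb: +$613.56 − $897.84 → $1,556.40
  Mar: +$613.56 → $2,169.96
  Apr: +$613.56 → $2,783.52
  May: +$613.56 → $3,397.08
  Jun: +$613.56 − $4,745.16 → -$734.52
  Jul: +$613.56 → -$120.96
  Aug: +$613.56 → $492.60
  Sep: +$613.56 − $1,719.72 → -$613.56
  Oct: +$613.56 → $0.00
Lowest trial balance = -$734.52 (Jun)
Initial deposit = cushion − low point = $1,227.12 − (-$734.52) = $1,961.64

$1,961.64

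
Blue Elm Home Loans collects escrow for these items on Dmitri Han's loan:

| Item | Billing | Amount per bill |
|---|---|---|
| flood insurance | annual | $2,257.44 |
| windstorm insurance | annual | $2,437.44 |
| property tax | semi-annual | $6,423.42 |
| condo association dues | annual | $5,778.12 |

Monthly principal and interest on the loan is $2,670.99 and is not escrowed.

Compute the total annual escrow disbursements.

Flood insurance — $2,257.44
Windstorm insurance — $2,437.44
Property tax — $6,423.42 × 2 = $12,846.84
Condo association dues — $5,778.12
Annual escrow total = $23,319.84

$23,319.84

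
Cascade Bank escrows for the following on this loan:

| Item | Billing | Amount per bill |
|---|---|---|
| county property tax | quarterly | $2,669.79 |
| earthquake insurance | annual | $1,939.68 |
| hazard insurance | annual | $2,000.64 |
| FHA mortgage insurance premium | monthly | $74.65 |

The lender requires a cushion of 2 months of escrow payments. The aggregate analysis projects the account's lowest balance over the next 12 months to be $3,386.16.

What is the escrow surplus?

$800.28

County property tax — $2,669.79 × 4 = $10,679.16/yr
Earthquake insurance — $1,939.68/yr
Hazard insurance — $2,000.64/yr
FHA mortgage insurance premium — $74.65 × 12 = $895.80/yr
Total per year = $15,515.28
Per month = $15,515.28 ÷ 12 = $1,292.94
Required reserve = 2 × $1,292.94 = $2,585.88
Excess over cushion: $3,386.16 − $2,585.88 = $800.28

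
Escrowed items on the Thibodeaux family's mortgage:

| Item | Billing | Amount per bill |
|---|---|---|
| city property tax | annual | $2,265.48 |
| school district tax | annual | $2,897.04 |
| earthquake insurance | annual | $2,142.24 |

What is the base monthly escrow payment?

$608.73

City property tax = $2,265.48 annually
School district tax = $2,897.04 annually
Earthquake insurance = $2,142.24 annually
Total per year = $2,265.48 + $2,897.04 + $2,142.24 = $7,304.76
Monthly = $7,304.76 ÷ 12 = $608.73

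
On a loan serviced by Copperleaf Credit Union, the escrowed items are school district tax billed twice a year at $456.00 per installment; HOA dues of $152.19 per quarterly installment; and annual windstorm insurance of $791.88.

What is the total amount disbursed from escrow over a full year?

$2,312.64

School district tax = $456.00 × 2 = $912.00 annually
HOA dues = $152.19 × 4 = $608.76 annually
Windstorm insurance = $791.88 annually
Annual escrow total = $2,312.64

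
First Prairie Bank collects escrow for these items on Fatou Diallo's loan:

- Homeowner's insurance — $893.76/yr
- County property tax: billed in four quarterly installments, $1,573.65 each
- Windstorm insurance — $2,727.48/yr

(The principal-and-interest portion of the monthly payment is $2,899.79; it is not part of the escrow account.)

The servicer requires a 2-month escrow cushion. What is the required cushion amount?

$1,652.64

Homeowner's insurance — $893.76
County property tax — $1,573.65 × 4 = $6,294.60
Windstorm insurance — $2,727.48
Total annual escrow = $9,915.84
Per month = $9,915.84 ÷ 12 = $826.32
Cushion = 2 × $826.32 = $1,652.64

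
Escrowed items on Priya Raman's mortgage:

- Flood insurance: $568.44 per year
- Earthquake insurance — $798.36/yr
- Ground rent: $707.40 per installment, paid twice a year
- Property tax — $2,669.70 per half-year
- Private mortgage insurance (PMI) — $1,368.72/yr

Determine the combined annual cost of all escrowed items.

$9,489.72

Flood insurance — $568.44 annually
Earthquake insurance — $798.36 annually
Ground rent — $707.40 × 2 = $1,414.80 annually
Property tax — $2,669.70 × 2 = $5,339.40 annually
Private mortgage insurance (PMI) — $1,368.72 annually
Total per year = $9,489.72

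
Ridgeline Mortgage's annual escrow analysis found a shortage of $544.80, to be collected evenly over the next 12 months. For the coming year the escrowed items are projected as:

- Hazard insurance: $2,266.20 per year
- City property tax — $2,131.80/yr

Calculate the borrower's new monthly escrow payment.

$411.90

Hazard insurance = $2,266.20
City property tax = $2,131.80
Annual escrow total = $2,266.20 + $2,131.80 = $4,398.00
Base monthly escrow = $4,398.00 / 12 = $366.50
Monthly shortage recovery: $544.80 ÷ 12 = $45.40
New monthly escrow = $366.50 + $45.40 = $411.90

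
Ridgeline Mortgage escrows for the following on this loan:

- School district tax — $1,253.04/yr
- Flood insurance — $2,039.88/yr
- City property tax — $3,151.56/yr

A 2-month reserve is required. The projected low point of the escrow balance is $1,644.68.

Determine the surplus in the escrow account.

$570.60

School district tax: $1,253.04/yr
Flood insurance: $2,039.88/yr
City property tax: $3,151.56/yr
Annual escrow total = $1,253.04 + $2,039.88 + $3,151.56 = $6,444.48
Monthly escrow = $6,444.48 / 12 = $537.04
Required reserve = 2 × $537.04 = $1,074.08
Surplus = $1,644.68 − $1,074.08 = $570.60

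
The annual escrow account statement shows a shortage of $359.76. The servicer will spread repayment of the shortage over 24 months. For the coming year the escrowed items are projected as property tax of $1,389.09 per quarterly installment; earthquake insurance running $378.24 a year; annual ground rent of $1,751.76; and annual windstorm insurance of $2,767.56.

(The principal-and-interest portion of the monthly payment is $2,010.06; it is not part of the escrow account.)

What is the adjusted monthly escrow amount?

$886.15

Property tax: $1,389.09 × 4 = $5,556.36
Earthquake insurance: $378.24
Ground rent: $1,751.76
Windstorm insurance: $2,767.56
Total per year = $10,453.92
Monthly = $10,453.92 / 12 = $871.16
Shortage per month = $359.76 ÷ 24 = $14.99
New monthly escrow = $871.16 + $14.99 = $886.15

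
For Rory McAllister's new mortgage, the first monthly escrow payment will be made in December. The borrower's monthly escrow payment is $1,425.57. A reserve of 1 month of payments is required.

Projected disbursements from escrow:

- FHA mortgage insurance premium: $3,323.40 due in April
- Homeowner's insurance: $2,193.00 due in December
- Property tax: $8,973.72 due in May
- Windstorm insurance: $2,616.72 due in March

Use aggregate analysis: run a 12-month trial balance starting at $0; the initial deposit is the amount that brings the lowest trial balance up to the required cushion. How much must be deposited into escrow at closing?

Cushion = 1 × $1,425.57 = $1,425.57
Trial balance (start $0, +$1,425.57 each month, − disbursements):
  Dec: +$1,425.57 − $2,193.00 → -$767.43
  Jan: +$1,425.57 → $658.14
  Feb: +$1,425.57 → $2,083.71
  Mar: +$1,425.57 − $2,616.72 → $892.56
  Apr: +$1,425.57 − $3,323.40 → -$1,005.27
  May: +$1,425.57 − $8,973.72 → -$8,553.42
  Jun: +$1,425.57 → -$7,127.85
  Jul: +$1,425.57 → -$5,702.28
  Aug: +$1,425.57 → -$4,276.71
  Sep: +$1,425.57 → -$2,851.14
  Oct: +$1,425.57 → -$1,425.57
  Nov: +$1,425.57 → $0.00
Lowest trial balance = -$8,553.42 (May)
Initial deposit = cushion − low point = $1,425.57 − (-$8,553.42) = $9,978.99

$9,978.99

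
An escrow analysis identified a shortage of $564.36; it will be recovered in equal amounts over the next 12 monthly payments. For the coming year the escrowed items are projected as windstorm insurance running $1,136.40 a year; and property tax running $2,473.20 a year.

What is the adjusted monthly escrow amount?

$347.83

Windstorm insurance = $1,136.40/yr
Property tax = $2,473.20/yr
Combined annual = $1,136.40 + $2,473.20 = $3,609.60
Monthly escrow = $3,609.60 / 12 = $300.80
Monthly shortage recovery: $564.36 / 12 = $47.03
New monthly escrow = $300.80 + $47.03 = $347.83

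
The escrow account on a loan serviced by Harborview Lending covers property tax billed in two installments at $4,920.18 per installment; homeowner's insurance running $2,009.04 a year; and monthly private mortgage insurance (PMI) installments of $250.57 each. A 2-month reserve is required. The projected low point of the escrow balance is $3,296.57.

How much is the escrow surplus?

Property tax: $4,920.18 × 2 = $9,840.36/yr
Homeowner's insurance: $2,009.04/yr
Private mortgage insurance (PMI): $250.57 × 12 = $3,006.84/yr
Combined annual = $9,840.36 + $2,009.04 + $3,006.84 = $14,856.24
Monthly = $14,856.24 / 12 = $1,238.02
Required reserve = 2 × $1,238.02 = $2,476.04
Surplus = $3,296.57 − $2,476.04 = $820.53

$820.53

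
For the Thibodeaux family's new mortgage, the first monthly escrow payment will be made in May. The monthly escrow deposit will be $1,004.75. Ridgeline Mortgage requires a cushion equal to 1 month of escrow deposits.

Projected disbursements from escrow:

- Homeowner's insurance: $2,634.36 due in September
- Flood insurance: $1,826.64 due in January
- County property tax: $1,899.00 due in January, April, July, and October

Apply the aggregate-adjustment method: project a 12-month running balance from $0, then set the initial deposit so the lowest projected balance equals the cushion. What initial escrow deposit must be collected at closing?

$2,120.00

Cushion = 1 × $1,004.75 = $1,004.75
Trial balance (start $0, +$1,004.75 each month, − disbursements):
  May: +$1,004.75 → $1,004.75
  Jun: +$1,004.75 → $2,009.50
  Jul: +$1,004.75 − $1,899.00 → $1,115.25
  Aug: +$1,004.75 → $2,120.00
  Sep: +$1,004.75 − $2,634.36 → $490.39
  Oct: +$1,004.75 − $1,899.00 → -$403.86
  Nov: +$1,004.75 → $600.89
  Dec: +$1,004.75 → $1,605.64
  Jan: +$1,004.75 − $3,725.64 → -$1,115.25
  Feb: +$1,004.75 → -$110.50
  Mar: +$1,004.75 → $894.25
  Apr: +$1,004.75 − $1,899.00 → $0.00
Lowest trial balance = -$1,115.25 (Jan)
Initial deposit = cushion − low point = $1,004.75 − (-$1,115.25) = $2,120.00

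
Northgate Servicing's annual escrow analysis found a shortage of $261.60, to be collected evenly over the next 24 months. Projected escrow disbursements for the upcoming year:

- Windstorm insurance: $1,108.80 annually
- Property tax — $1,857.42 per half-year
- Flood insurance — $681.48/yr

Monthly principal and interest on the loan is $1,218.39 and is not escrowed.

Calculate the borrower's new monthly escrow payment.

Windstorm insurance — $1,108.80
Property tax — $1,857.42 × 2 = $3,714.84
Flood insurance — $681.48
Yearly total = $1,108.80 + $3,714.84 + $681.48 = $5,505.12
Per month = $5,505.12 ÷ 12 = $458.76
Shortage spread = $261.60 / 24 = $10.90/mo
New monthly escrow = $458.76 + $10.90 = $469.66

$469.66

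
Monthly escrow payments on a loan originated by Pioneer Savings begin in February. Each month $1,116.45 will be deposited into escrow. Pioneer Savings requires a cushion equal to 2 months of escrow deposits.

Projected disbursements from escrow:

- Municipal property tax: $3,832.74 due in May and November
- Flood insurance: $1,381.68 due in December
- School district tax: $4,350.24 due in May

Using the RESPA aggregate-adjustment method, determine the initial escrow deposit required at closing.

$5,950.08

Cushion = 2 × $1,116.45 = $2,232.90
Trial balance (start $0, +$1,116.45 each month, − disbursements):
  Feb: +$1,116.45 → $1,116.45
  Mar: +$1,116.45 → $2,232.90
  Apr: +$1,116.45 → $3,349.35
  May: +$1,116.45 − $8,182.98 → -$3,717.18
  Jun: +$1,116.45 → -$2,600.73
  Jul: +$1,116.45 → -$1,484.28
  Aug: +$1,116.45 → -$367.83
  Sep: +$1,116.45 → $748.62
  Oct: +$1,116.45 → $1,865.07
  Nov: +$1,116.45 − $3,832.74 → -$851.22
  Dec: +$1,116.45 − $1,381.68 → -$1,116.45
  Jan: +$1,116.45 → $0.00
Lowest trial balance = -$3,717.18 (May)
Initial deposit = cushion − low point = $2,232.90 − (-$3,717.18) = $5,950.08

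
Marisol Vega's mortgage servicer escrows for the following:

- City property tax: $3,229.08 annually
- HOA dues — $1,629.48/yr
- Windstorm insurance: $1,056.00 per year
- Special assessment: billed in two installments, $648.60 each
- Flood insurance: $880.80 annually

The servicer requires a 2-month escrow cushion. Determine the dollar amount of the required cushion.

City property tax = $3,229.08
HOA dues = $1,629.48
Windstorm insurance = $1,056.00
Special assessment = $648.60 × 2 = $1,297.20
Flood insurance = $880.80
Yearly total = $3,229.08 + $1,629.48 + $1,056.00 + $1,297.20 + $880.80 = $8,092.56
Per month = $8,092.56 ÷ 12 = $674.38
Required cushion = 2 × $674.38 = $1,348.76

$1,348.76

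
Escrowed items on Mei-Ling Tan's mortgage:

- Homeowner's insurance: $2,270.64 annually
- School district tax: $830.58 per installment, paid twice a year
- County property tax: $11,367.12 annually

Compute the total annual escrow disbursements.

Homeowner's insurance = $2,270.64
School district tax = $830.58 × 2 = $1,661.16
County property tax = $11,367.12
Annual escrow total = $2,270.64 + $1,661.16 + $11,367.12 = $15,298.92

$15,298.92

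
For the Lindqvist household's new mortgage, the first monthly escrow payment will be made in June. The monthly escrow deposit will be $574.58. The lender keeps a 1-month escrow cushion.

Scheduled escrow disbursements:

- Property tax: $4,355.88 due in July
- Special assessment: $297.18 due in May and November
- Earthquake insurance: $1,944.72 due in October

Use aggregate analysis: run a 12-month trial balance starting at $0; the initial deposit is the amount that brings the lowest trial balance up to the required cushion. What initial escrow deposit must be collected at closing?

$4,002.28

Cushion = 1 × $574.58 = $574.58
Trial balance (start $0, +$574.58 each month, − disbursements):
  Jun: +$574.58 → $574.58
  Jul: +$574.58 − $4,355.88 → -$3,206.72
  Aug: +$574.58 → -$2,632.14
  Sep: +$574.58 → -$2,057.56
  Oct: +$574.58 − $1,944.72 → -$3,427.70
  Nov: +$574.58 − $297.18 → -$3,150.30
  Dec: +$574.58 → -$2,575.72
  Jan: +$574.58 → -$2,001.14
  Feb: +$574.58 → -$1,426.56
  Mar: +$574.58 → -$851.98
  Apr: +$574.58 → -$277.40
  May: +$574.58 − $297.18 → $0.00
Lowest trial balance = -$3,427.70 (Oct)
Initial deposit = cushion − low point = $574.58 − (-$3,427.70) = $4,002.28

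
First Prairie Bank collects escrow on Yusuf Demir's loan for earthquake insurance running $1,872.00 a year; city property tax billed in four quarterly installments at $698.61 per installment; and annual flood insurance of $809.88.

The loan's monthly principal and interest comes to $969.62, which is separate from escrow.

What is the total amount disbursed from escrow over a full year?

Earthquake insurance: $1,872.00 per year
City property tax: $698.61 × 4 = $2,794.44 per year
Flood insurance: $809.88 per year
Total per year = $1,872.00 + $2,794.44 + $809.88 = $5,476.32

$5,476.32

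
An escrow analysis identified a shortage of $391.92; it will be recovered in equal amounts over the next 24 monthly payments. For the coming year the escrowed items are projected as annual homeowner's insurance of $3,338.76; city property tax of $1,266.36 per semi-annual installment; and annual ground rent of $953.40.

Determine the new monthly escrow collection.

Homeowner's insurance — $3,338.76
City property tax — $1,266.36 × 2 = $2,532.72
Ground rent — $953.40
Total per year = $3,338.76 + $2,532.72 + $953.40 = $6,824.88
Monthly = $6,824.88 / 12 = $568.74
Monthly shortage recovery: $391.92 / 24 = $16.33
Adjusted monthly = $568.74 + $16.33 = $585.07

$585.07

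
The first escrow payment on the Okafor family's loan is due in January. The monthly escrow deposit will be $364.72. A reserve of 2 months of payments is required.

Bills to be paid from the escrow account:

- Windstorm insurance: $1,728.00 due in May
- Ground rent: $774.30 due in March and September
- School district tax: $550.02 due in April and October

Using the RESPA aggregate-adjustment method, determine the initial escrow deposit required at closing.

$1,958.16

Cushion = 2 × $364.72 = $729.44
Trial balance (start $0, +$364.72 each month, − disbursements):
  Jan: +$364.72 → $364.72
  Feb: +$364.72 → $729.44
  Mar: +$364.72 − $774.30 → $319.86
  Apr: +$364.72 − $550.02 → $134.56
  May: +$364.72 − $1,728.00 → -$1,228.72
  Jun: +$364.72 → -$864.00
  Jul: +$364.72 → -$499.28
  Aug: +$364.72 → -$134.56
  Sep: +$364.72 − $774.30 → -$544.14
  Oct: +$364.72 − $550.02 → -$729.44
  Nov: +$364.72 → -$364.72
  Dec: +$364.72 → $0.00
Lowest trial balance = -$1,228.72 (May)
Initial deposit = cushion − low point = $729.44 − (-$1,228.72) = $1,958.16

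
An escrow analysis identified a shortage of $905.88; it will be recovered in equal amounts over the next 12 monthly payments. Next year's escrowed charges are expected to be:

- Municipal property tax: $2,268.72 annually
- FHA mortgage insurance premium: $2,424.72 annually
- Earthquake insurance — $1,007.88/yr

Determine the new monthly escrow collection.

Municipal property tax: $2,268.72 annually
FHA mortgage insurance premium: $2,424.72 annually
Earthquake insurance: $1,007.88 annually
Total per year = $2,268.72 + $2,424.72 + $1,007.88 = $5,701.32
Monthly = $5,701.32 / 12 = $475.11
Shortage spread = $905.88 / 12 = $75.49/mo
Adjusted monthly = $475.11 + $75.49 = $550.60

$550.60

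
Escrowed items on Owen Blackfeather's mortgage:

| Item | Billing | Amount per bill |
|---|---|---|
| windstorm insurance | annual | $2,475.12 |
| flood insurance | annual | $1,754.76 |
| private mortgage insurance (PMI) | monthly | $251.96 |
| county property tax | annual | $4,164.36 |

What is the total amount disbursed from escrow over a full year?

$11,417.76

Windstorm insurance: $2,475.12
Flood insurance: $1,754.76
Private mortgage insurance (PMI): $251.96 × 12 = $3,023.52
County property tax: $4,164.36
Combined annual = $2,475.12 + $1,754.76 + $3,023.52 + $4,164.36 = $11,417.76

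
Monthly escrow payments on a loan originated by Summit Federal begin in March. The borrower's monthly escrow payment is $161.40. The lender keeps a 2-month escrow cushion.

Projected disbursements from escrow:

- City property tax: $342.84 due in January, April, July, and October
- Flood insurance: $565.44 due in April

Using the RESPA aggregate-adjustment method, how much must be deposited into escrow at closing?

Cushion = 2 × $161.40 = $322.80
Trial balance (start $0, +$161.40 each month, − disbursements):
  Mar: +$161.40 → $161.40
  Apr: +$161.40 − $908.28 → -$585.48
  May: +$161.40 → -$424.08
  Jun: +$161.40 → -$262.68
  Jul: +$161.40 − $342.84 → -$444.12
  Aug: +$161.40 → -$282.72
  Sep: +$161.40 → -$121.32
  Oct: +$161.40 − $342.84 → -$302.76
  Nov: +$161.40 → -$141.36
  Dec: +$161.40 → $20.04
  Jan: +$161.40 − $342.84 → -$161.40
  Feb: +$161.40 → $0.00
Lowest trial balance = -$585.48 (Apr)
Initial deposit = cushion − low point = $322.80 − (-$585.48) = $908.28

$908.28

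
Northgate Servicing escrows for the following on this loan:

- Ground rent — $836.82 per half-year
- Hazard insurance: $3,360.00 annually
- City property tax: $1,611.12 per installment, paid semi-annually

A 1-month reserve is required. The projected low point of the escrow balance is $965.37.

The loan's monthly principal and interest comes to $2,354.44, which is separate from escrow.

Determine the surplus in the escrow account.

$277.38

Ground rent: $836.82 × 2 = $1,673.64
Hazard insurance: $3,360.00
City property tax: $1,611.12 × 2 = $3,222.24
Annual escrow total = $8,255.88
Per month = $8,255.88 / 12 = $687.99
Required reserve = 1 × $687.99 = $687.99
Excess over cushion: $965.37 − $687.99 = $277.38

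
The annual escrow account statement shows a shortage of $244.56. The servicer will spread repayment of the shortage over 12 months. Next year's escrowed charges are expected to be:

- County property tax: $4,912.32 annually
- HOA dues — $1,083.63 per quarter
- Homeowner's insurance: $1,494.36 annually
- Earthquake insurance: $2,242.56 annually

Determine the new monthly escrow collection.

County property tax = $4,912.32/yr
HOA dues = $1,083.63 × 4 = $4,334.52/yr
Homeowner's insurance = $1,494.36/yr
Earthquake insurance = $2,242.56/yr
Total annual escrow = $4,912.32 + $4,334.52 + $1,494.36 + $2,242.56 = $12,983.76
Monthly escrow = $12,983.76 / 12 = $1,081.98
Shortage per month = $244.56 / 12 = $20.38
Adjusted monthly = $1,081.98 + $20.38 = $1,102.36

$1,102.36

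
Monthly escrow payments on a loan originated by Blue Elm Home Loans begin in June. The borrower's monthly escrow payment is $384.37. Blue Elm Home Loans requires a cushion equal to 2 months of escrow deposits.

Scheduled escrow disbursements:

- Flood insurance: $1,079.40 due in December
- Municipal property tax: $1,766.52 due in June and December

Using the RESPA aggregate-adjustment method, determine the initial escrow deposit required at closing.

Cushion = 2 × $384.37 = $768.74
Trial balance (start $0, +$384.37 each month, − disbursements):
  Jun: +$384.37 − $1,766.52 → -$1,382.15
  Jul: +$384.37 → -$997.78
  Aug: +$384.37 → -$613.41
  Sep: +$384.37 → -$229.04
  Oct: +$384.37 → $155.33
  Nov: +$384.37 → $539.70
  Dec: +$384.37 − $2,845.92 → -$1,921.85
  Jan: +$384.37 → -$1,537.48
  Feb: +$384.37 → -$1,153.11
  Mar: +$384.37 → -$768.74
  Apr: +$384.37 → -$384.37
  May: +$384.37 → $0.00
Lowest trial balance = -$1,921.85 (Dec)
Initial deposit = cushion − low point = $768.74 − (-$1,921.85) = $2,690.59

$2,690.59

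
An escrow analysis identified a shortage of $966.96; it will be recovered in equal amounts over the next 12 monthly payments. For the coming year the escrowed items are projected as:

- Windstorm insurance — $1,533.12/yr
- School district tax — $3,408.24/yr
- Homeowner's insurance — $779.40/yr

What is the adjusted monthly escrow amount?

$557.31

Windstorm insurance = $1,533.12 annually
School district tax = $3,408.24 annually
Homeowner's insurance = $779.40 annually
Yearly total = $5,720.76
Monthly escrow = $5,720.76 ÷ 12 = $476.73
Shortage spread = $966.96 / 12 = $80.58/mo
New monthly escrow = $476.73 + $80.58 = $557.31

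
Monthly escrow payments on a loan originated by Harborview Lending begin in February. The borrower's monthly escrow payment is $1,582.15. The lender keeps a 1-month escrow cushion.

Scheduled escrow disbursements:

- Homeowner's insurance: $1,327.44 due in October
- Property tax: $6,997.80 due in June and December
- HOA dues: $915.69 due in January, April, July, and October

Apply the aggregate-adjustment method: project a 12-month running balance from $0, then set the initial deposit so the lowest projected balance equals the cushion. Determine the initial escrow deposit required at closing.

$2,248.61

Cushion = 1 × $1,582.15 = $1,582.15
Trial balance (start $0, +$1,582.15 each month, − disbursements):
  Feb: +$1,582.15 → $1,582.15
  Mar: +$1,582.15 → $3,164.30
  Apr: +$1,582.15 − $915.69 → $3,830.76
  May: +$1,582.15 → $5,412.91
  Jun: +$1,582.15 − $6,997.80 → -$2.74
  Jul: +$1,582.15 − $915.69 → $663.72
  Aug: +$1,582.15 → $2,245.87
  Sep: +$1,582.15 → $3,828.02
  Oct: +$1,582.15 − $2,243.13 → $3,167.04
  Nov: +$1,582.15 → $4,749.19
  Dec: +$1,582.15 − $6,997.80 → -$666.46
  Jan: +$1,582.15 − $915.69 → $0.00
Lowest trial balance = -$666.46 (Dec)
Initial deposit = cushion − low point = $1,582.15 − (-$666.46) = $2,248.61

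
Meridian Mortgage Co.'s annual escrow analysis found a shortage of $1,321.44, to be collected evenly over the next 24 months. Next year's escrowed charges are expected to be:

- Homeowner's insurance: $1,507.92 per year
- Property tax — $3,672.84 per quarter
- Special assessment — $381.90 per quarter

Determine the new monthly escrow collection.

Homeowner's insurance — $1,507.92 annually
Property tax — $3,672.84 × 4 = $14,691.36 annually
Special assessment — $381.90 × 4 = $1,527.60 annually
Total per year = $1,507.92 + $14,691.36 + $1,527.60 = $17,726.88
Monthly escrow = $17,726.88 ÷ 12 = $1,477.24
Shortage per month = $1,321.44 / 24 = $55.06
Adjusted monthly = $1,477.24 + $55.06 = $1,532.30

$1,532.30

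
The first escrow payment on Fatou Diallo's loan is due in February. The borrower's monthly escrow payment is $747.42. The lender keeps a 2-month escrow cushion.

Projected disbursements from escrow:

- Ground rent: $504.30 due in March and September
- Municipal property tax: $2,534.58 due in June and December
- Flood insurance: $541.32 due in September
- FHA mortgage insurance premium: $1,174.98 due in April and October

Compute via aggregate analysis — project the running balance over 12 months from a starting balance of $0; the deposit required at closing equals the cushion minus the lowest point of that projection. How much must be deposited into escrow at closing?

Cushion = 2 × $747.42 = $1,494.84
Trial balance (start $0, +$747.42 each month, − disbursements):
  Feb: +$747.42 → $747.42
  Mar: +$747.42 − $504.30 → $990.54
  Apr: +$747.42 − $1,174.98 → $562.98
  May: +$747.42 → $1,310.40
  Jun: +$747.42 − $2,534.58 → -$476.76
  Jul: +$747.42 → $270.66
  Aug: +$747.42 → $1,018.08
  Sep: +$747.42 − $1,045.62 → $719.88
  Oct: +$747.42 − $1,174.98 → $292.32
  Nov: +$747.42 → $1,039.74
  Dec: +$747.42 − $2,534.58 → -$747.42
  Jan: +$747.42 → $0.00
Lowest trial balance = -$747.42 (Dec)
Initial deposit = cushion − low point = $1,494.84 − (-$747.42) = $2,242.26

$2,242.26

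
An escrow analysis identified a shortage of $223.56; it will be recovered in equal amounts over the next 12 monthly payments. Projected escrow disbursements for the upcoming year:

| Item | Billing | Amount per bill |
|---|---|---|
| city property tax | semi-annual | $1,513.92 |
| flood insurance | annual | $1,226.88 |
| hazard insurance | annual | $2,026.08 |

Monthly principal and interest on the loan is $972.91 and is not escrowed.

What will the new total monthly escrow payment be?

$542.03

City property tax — $1,513.92 × 2 = $3,027.84
Flood insurance — $1,226.88
Hazard insurance — $2,026.08
Total annual escrow = $6,280.80
Per month = $6,280.80 ÷ 12 = $523.40
Shortage spread = $223.56 / 12 = $18.63/mo
Adjusted monthly = $523.40 + $18.63 = $542.03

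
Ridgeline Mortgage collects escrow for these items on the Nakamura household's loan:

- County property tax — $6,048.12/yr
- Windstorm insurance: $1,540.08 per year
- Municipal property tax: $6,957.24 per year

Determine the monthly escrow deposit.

County property tax: $6,048.12/yr
Windstorm insurance: $1,540.08/yr
Municipal property tax: $6,957.24/yr
Yearly total = $14,545.44
Monthly = $14,545.44 ÷ 12 = $1,212.12

$1,212.12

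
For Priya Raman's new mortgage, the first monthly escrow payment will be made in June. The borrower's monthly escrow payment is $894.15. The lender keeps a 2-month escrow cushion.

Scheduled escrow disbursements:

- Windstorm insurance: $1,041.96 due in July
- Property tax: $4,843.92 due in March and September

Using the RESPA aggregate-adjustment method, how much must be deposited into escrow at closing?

$4,097.58

Cushion = 2 × $894.15 = $1,788.30
Trial balance (start $0, +$894.15 each month, − disbursements):
  Jun: +$894.15 → $894.15
  Jul: +$894.15 − $1,041.96 → $746.34
  Aug: +$894.15 → $1,640.49
  Sep: +$894.15 − $4,843.92 → -$2,309.28
  Oct: +$894.15 → -$1,415.13
  Nov: +$894.15 → -$520.98
  Dec: +$894.15 → $373.17
  Jan: +$894.15 → $1,267.32
  Feb: +$894.15 → $2,161.47
  Mar: +$894.15 − $4,843.92 → -$1,788.30
  Apr: +$894.15 → -$894.15
  May: +$894.15 → $0.00
Lowest trial balance = -$2,309.28 (Sep)
Initial deposit = cushion − low point = $1,788.30 − (-$2,309.28) = $4,097.58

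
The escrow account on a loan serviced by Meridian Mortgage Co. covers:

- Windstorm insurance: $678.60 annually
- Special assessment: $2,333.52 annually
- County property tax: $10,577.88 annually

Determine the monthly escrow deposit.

Windstorm insurance = $678.60
Special assessment = $2,333.52
County property tax = $10,577.88
Annual escrow total = $678.60 + $2,333.52 + $10,577.88 = $13,590.00
Monthly escrow = $13,590.00 ÷ 12 = $1,132.50

$1,132.50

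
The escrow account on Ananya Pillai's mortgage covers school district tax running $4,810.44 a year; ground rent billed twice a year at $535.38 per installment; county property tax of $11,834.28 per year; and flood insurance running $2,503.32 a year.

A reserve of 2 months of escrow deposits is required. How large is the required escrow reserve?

School district tax = $4,810.44
Ground rent = $535.38 × 2 = $1,070.76
County property tax = $11,834.28
Flood insurance = $2,503.32
Total annual escrow = $20,218.80
Monthly escrow = $20,218.80 ÷ 12 = $1,684.90
Cushion = 2 × $1,684.90 = $3,369.80

$3,369.80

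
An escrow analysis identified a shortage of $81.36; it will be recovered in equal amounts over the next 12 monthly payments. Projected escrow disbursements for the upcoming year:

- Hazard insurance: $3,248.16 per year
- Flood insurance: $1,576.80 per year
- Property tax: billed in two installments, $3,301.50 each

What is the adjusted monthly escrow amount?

Hazard insurance: $3,248.16 per year
Flood insurance: $1,576.80 per year
Property tax: $3,301.50 × 2 = $6,603.00 per year
Combined annual = $3,248.16 + $1,576.80 + $6,603.00 = $11,427.96
Per month = $11,427.96 ÷ 12 = $952.33
Monthly shortage recovery: $81.36 ÷ 12 = $6.78
Adjusted monthly = $952.33 + $6.78 = $959.11

$959.11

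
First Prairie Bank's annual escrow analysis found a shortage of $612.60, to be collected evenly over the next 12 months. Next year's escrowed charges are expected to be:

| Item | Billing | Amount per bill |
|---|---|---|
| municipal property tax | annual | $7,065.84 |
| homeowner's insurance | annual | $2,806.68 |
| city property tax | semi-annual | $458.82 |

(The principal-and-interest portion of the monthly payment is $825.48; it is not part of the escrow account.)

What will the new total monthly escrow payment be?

Municipal property tax = $7,065.84
Homeowner's insurance = $2,806.68
City property tax = $458.82 × 2 = $917.64
Total annual escrow = $10,790.16
Base monthly escrow = $10,790.16 ÷ 12 = $899.18
Shortage spread = $612.60 / 12 = $51.05/mo
New monthly escrow = $899.18 + $51.05 = $950.23

$950.23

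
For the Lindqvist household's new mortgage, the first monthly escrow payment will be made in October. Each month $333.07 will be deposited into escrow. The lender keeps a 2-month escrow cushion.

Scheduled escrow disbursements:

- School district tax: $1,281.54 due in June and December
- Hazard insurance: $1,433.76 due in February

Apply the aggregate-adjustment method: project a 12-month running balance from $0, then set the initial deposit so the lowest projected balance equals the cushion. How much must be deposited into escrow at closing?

Cushion = 2 × $333.07 = $666.14
Trial balance (start $0, +$333.07 each month, − disbursements):
  Oct: +$333.07 → $333.07
  Nov: +$333.07 → $666.14
  Dec: +$333.07 − $1,281.54 → -$282.33
  Jan: +$333.07 → $50.74
  Feb: +$333.07 − $1,433.76 → -$1,049.95
  Mar: +$333.07 → -$716.88
  Apr: +$333.07 → -$383.81
  May: +$333.07 → -$50.74
  Jun: +$333.07 − $1,281.54 → -$999.21
  Jul: +$333.07 → -$666.14
  Aug: +$333.07 → -$333.07
  Sep: +$333.07 → $0.00
Lowest trial balance = -$1,049.95 (Feb)
Initial deposit = cushion − low point = $666.14 − (-$1,049.95) = $1,716.09

$1,716.09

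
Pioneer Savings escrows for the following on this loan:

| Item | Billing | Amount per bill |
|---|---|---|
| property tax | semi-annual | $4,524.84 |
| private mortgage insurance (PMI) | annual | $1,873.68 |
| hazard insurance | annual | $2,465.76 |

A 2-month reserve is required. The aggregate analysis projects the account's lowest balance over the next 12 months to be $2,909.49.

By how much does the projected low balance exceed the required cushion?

Property tax — $4,524.84 × 2 = $9,049.68 annually
Private mortgage insurance (PMI) — $1,873.68 annually
Hazard insurance — $2,465.76 annually
Total annual escrow = $9,049.68 + $1,873.68 + $2,465.76 = $13,389.12
Base monthly escrow = $13,389.12 / 12 = $1,115.76
Required cushion = 2 × $1,115.76 = $2,231.52
Excess over cushion: $2,909.49 − $2,231.52 = $677.97

$677.97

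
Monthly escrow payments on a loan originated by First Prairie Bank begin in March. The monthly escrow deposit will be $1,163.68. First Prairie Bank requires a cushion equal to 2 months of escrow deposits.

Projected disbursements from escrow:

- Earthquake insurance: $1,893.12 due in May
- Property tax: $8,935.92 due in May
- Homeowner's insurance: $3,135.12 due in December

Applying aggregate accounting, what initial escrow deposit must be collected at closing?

$9,665.36

Cushion = 2 × $1,163.68 = $2,327.36
Trial balance (start $0, +$1,163.68 each month, − disbursements):
  Mar: +$1,163.68 → $1,163.68
  Apr: +$1,163.68 → $2,327.36
  May: +$1,163.68 − $10,829.04 → -$7,338.00
  Jun: +$1,163.68 → -$6,174.32
  Jul: +$1,163.68 → -$5,010.64
  Aug: +$1,163.68 → -$3,846.96
  Sep: +$1,163.68 → -$2,683.28
  Oct: +$1,163.68 → -$1,519.60
  Nov: +$1,163.68 → -$355.92
  Dec: +$1,163.68 − $3,135.12 → -$2,327.36
  Jan: +$1,163.68 → -$1,163.68
  Feb: +$1,163.68 → $0.00
Lowest trial balance = -$7,338.00 (May)
Initial deposit = cushion − low point = $2,327.36 − (-$7,338.00) = $9,665.36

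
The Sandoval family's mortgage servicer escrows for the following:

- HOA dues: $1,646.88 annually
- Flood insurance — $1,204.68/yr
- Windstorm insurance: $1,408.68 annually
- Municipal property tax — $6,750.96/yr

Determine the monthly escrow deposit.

$917.60

HOA dues: $1,646.88/yr
Flood insurance: $1,204.68/yr
Windstorm insurance: $1,408.68/yr
Municipal property tax: $6,750.96/yr
Combined annual = $11,011.20
Base monthly escrow = $11,011.20 / 12 = $917.60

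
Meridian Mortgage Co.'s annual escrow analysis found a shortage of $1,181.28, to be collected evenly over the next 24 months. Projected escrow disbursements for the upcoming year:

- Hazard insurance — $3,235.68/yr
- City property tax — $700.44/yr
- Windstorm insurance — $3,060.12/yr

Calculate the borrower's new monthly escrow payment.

Hazard insurance — $3,235.68 per year
City property tax — $700.44 per year
Windstorm insurance — $3,060.12 per year
Annual escrow total = $6,996.24
Monthly escrow = $6,996.24 ÷ 12 = $583.02
Monthly shortage recovery: $1,181.28 / 24 = $49.22
Adjusted monthly = $583.02 + $49.22 = $632.24

$632.24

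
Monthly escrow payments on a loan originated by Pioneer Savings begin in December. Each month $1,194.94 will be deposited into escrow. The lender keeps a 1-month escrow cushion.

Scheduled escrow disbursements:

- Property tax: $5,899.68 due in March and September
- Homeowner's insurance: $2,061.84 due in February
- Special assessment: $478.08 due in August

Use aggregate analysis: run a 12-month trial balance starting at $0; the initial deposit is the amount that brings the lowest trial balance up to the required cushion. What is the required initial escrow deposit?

$4,376.70

Cushion = 1 × $1,194.94 = $1,194.94
Trial balance (start $0, +$1,194.94 each month, − disbursements):
  Dec: +$1,194.94 → $1,194.94
  Jan: +$1,194.94 → $2,389.88
  Feb: +$1,194.94 − $2,061.84 → $1,522.98
  Mar: +$1,194.94 − $5,899.68 → -$3,181.76
  Apr: +$1,194.94 → -$1,986.82
  May: +$1,194.94 → -$791.88
  Jun: +$1,194.94 → $403.06
  Jul: +$1,194.94 → $1,598.00
  Aug: +$1,194.94 − $478.08 → $2,314.86
  Sep: +$1,194.94 − $5,899.68 → -$2,389.88
  Oct: +$1,194.94 → -$1,194.94
  Nov: +$1,194.94 → $0.00
Lowest trial balance = -$3,181.76 (Mar)
Initial deposit = cushion − low point = $1,194.94 − (-$3,181.76) = $4,376.70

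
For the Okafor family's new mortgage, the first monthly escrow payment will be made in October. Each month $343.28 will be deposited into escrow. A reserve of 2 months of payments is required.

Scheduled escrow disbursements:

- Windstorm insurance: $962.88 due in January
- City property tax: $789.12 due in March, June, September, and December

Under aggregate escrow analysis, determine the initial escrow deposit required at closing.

Cushion = 2 × $343.28 = $686.56
Trial balance (start $0, +$343.28 each month, − disbursements):
  Oct: +$343.28 → $343.28
  Nov: +$343.28 → $686.56
  Dec: +$343.28 − $789.12 → $240.72
  Jan: +$343.28 − $962.88 → -$378.88
  Feb: +$343.28 → -$35.60
  Mar: +$343.28 − $789.12 → -$481.44
  Apr: +$343.28 → -$138.16
  May: +$343.28 → $205.12
  Jun: +$343.28 − $789.12 → -$240.72
  Jul: +$343.28 → $102.56
  Aug: +$343.28 → $445.84
  Sep: +$343.28 − $789.12 → $0.00
Lowest trial balance = -$481.44 (Mar)
Initial deposit = cushion − low point = $686.56 − (-$481.44) = $1,168.00

$1,168.00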